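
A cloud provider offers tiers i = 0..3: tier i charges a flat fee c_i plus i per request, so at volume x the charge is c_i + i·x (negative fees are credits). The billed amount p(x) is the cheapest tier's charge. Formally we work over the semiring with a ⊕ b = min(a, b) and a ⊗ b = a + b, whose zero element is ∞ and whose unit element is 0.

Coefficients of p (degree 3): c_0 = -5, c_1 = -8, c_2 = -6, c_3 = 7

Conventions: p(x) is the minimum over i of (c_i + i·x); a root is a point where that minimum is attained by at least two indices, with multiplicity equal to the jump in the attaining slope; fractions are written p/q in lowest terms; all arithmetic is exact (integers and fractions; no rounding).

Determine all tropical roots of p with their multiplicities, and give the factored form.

hull edge (i=0, c=-5) to (i=1, c=-8): slope -3, span 1
hull edge (i=1, c=-8) to (i=2, c=-6): slope 2, span 1
hull edge (i=2, c=-6) to (i=3, c=7): slope 13, span 1
Factored form: p(x) = 7 ⊗ (x ⊕ (-13)) ⊗ (x ⊕ (-2)) ⊗ (x ⊕ 3)
Answer: roots = -13 (mult 1), -2 (mult 1), 3 (mult 1)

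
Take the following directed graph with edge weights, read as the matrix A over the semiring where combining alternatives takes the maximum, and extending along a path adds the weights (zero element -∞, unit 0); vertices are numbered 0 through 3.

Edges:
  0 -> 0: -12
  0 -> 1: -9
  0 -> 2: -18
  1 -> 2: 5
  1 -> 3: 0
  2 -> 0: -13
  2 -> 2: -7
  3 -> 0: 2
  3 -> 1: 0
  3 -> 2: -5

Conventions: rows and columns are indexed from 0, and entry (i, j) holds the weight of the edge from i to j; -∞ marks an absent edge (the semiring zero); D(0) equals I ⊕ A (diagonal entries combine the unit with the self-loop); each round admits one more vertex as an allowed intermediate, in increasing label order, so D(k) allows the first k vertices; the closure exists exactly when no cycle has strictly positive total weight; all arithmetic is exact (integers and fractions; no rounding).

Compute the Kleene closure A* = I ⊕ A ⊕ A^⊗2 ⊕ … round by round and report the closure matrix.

D(0):
  [0, -9, -18, -∞]
  [-∞, 0, 5, 0]
  [-13, -∞, 0, -∞]
  [2, 0, -5, 0]
D(1):
  [0, -9, -18, -∞]
  [-∞, 0, 5, 0]
  [-13, -22, 0, -∞]
  [2, 0, -5, 0]
D(2):
  [0, -9, -4, -9]
  [-∞, 0, 5, 0]
  [-13, -22, 0, -22]
  [2, 0, 5, 0]
D(3):
  [0, -9, -4, -9]
  [-8, 0, 5, 0]
  [-13, -22, 0, -22]
  [2, 0, 5, 0]
D(4):
  [0, -9, -4, -9]
  [2, 0, 5, 0]
  [-13, -22, 0, -22]
  [2, 0, 5, 0]
Answer: A* = [[0, -9, -4, -9], [2, 0, 5, 0], [-13, -22, 0, -22], [2, 0, 5, 0]]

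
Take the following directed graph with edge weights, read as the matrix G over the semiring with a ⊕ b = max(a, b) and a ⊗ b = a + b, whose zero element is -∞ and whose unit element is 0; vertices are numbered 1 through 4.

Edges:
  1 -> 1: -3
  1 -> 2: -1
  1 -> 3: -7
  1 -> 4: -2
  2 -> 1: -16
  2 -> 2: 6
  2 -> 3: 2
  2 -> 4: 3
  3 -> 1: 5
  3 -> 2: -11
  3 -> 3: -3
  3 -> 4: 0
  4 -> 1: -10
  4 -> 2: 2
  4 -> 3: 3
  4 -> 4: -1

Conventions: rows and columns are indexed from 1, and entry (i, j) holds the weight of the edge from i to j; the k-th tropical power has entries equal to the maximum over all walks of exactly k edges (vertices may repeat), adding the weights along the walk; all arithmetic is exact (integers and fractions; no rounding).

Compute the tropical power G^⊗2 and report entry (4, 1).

G^⊗2:
  [-2, 5, 1, 2]
  [7, 12, 8, 9]
  [2, 4, 3, 3]
  [8, 8, 4, 5]
Key observation: the optimum is the walk 4->3->1, with weight 3 + 5 = 8.
Optimal value attained by: walk 4->3->1.
Answer: (G^⊗2)[4][1] = 8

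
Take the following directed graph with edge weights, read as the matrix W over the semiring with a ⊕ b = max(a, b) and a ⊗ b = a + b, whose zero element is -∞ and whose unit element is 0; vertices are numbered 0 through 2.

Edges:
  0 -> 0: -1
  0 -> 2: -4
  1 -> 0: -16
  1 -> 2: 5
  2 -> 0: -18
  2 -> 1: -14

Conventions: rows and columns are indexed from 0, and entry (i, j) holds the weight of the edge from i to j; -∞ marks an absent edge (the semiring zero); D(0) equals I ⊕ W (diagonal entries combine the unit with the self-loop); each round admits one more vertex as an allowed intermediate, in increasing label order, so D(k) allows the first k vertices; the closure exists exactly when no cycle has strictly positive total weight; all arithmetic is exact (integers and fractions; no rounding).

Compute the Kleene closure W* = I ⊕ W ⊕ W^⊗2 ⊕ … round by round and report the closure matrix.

D(0):
  [0, -∞, -4]
  [-16, 0, 5]
  [-18, -14, 0]
D(1):
  [0, -∞, -4]
  [-16, 0, 5]
  [-18, -14, 0]
D(2):
  [0, -∞, -4]
  [-16, 0, 5]
  [-18, -14, 0]
D(3):
  [0, -18, -4]
  [-13, 0, 5]
  [-18, -14, 0]
Answer: W* = [[0, -18, -4], [-13, 0, 5], [-18, -14, 0]]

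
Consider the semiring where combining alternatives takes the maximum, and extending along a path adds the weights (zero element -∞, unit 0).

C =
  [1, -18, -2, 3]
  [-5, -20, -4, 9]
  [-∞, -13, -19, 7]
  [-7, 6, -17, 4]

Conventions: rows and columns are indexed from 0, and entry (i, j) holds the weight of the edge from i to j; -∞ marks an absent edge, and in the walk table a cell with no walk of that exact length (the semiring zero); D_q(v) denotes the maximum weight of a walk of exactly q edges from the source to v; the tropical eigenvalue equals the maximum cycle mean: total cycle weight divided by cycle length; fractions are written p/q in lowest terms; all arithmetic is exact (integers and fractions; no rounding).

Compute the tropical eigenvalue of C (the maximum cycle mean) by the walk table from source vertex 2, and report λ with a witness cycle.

q=0: [-∞, -∞, 0, -∞]
q=1: [-∞, -13, -19, 7]
q=2: [0, 13, -10, 11]
q=3: [8, 17, 9, 22]
q=4: [15, 28, 13, 26]
Optimal cycle mean attained by: cycle 1->3->1, total 9 + 6, length 2.
Answer: λ = 15/2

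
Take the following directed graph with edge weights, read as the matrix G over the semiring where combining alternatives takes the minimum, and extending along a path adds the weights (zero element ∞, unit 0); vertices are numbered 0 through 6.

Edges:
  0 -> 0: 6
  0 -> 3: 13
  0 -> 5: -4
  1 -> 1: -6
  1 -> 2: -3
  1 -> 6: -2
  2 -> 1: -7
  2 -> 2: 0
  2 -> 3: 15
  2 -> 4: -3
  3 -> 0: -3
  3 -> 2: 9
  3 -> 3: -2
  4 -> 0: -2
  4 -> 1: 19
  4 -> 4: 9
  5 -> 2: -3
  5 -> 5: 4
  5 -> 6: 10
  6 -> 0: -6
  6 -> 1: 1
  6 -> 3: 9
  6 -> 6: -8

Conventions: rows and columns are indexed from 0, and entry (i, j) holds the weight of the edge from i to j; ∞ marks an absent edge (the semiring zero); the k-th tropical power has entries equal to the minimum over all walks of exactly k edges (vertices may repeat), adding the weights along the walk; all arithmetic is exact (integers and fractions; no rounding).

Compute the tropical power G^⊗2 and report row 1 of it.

G^⊗2:
  [10, ∞, -7, 11, ∞, 0, 6]
  [-8, -12, -9, 7, -6, ∞, -10]
  [-5, -13, -10, 13, -3, ∞, -9]
  [-5, 2, 7, -4, 6, -7, ∞]
  [4, 13, 16, 11, 18, -6, 17]
  [4, -10, -3, 12, -6, 8, 2]
  [-14, -7, -2, 1, ∞, -10, -16]
Answer: row 1 of G^⊗2 = [-8, -12, -9, 7, -6, ∞, -10]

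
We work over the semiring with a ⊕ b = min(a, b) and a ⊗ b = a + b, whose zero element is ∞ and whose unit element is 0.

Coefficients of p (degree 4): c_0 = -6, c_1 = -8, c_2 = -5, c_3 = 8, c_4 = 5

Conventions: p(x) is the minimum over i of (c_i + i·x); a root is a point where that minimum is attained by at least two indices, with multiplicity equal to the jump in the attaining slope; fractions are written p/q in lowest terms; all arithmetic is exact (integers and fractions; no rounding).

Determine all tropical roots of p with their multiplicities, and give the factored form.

hull edge (i=0, c=-6) to (i=1, c=-8): slope -2, span 1
hull edge (i=1, c=-8) to (i=2, c=-5): slope 3, span 1
hull edge (i=2, c=-5) to (i=4, c=5): slope 5, span 2
Factored form: p(x) = 5 ⊗ (x ⊕ (-5)) ⊗ (x ⊕ (-5)) ⊗ (x ⊕ (-3)) ⊗ (x ⊕ 2)
Answer: roots = -5 (mult 2), -3 (mult 1), 2 (mult 1)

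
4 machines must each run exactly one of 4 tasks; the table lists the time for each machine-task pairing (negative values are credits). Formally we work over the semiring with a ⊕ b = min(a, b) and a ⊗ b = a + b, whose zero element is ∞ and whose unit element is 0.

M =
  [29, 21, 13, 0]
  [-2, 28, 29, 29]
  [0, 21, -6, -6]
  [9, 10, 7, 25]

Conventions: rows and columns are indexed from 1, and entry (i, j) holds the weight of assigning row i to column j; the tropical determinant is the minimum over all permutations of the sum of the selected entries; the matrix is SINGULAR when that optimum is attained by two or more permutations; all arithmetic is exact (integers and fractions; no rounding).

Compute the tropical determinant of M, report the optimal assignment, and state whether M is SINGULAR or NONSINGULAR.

σ = (1, 2, 3, 4): 29 + 28 + (-6) + 25 = 76
σ = (1, 2, 4, 3): 29 + 28 + (-6) + 7 = 58
σ = (1, 3, 2, 4): 29 + 29 + 21 + 25 = 104
σ = (1, 3, 4, 2): 29 + 29 + (-6) + 10 = 62
σ = (1, 4, 2, 3): 29 + 29 + 21 + 7 = 86
σ = (1, 4, 3, 2): 29 + 29 + (-6) + 10 = 62
σ = (2, 1, 3, 4): 21 + (-2) + (-6) + 25 = 38
σ = (2, 1, 4, 3): 21 + (-2) + (-6) + 7 = 20
σ = (2, 3, 1, 4): 21 + 29 + 0 + 25 = 75
σ = (2, 3, 4, 1): 21 + 29 + (-6) + 9 = 53
σ = (2, 4, 1, 3): 21 + 29 + 0 + 7 = 57
σ = (2, 4, 3, 1): 21 + 29 + (-6) + 9 = 53
σ = (3, 1, 2, 4): 13 + (-2) + 21 + 25 = 57
σ = (3, 1, 4, 2): 13 + (-2) + (-6) + 10 = 15
σ = (3, 2, 1, 4): 13 + 28 + 0 + 25 = 66
σ = (3, 2, 4, 1): 13 + 28 + (-6) + 9 = 44
σ = (3, 4, 1, 2): 13 + 29 + 0 + 10 = 52
σ = (3, 4, 2, 1): 13 + 29 + 21 + 9 = 72
σ = (4, 1, 2, 3): 0 + (-2) + 21 + 7 = 26
σ = (4, 1, 3, 2): 0 + (-2) + (-6) + 10 = 2
σ = (4, 2, 1, 3): 0 + 28 + 0 + 7 = 35
σ = (4, 2, 3, 1): 0 + 28 + (-6) + 9 = 31
σ = (4, 3, 1, 2): 0 + 29 + 0 + 10 = 39
σ = (4, 3, 2, 1): 0 + 29 + 21 + 9 = 59
Optimal value attained by: σ = (4, 1, 3, 2).
Answer: det⊕(M) = 2; verdict: NONSINGULAR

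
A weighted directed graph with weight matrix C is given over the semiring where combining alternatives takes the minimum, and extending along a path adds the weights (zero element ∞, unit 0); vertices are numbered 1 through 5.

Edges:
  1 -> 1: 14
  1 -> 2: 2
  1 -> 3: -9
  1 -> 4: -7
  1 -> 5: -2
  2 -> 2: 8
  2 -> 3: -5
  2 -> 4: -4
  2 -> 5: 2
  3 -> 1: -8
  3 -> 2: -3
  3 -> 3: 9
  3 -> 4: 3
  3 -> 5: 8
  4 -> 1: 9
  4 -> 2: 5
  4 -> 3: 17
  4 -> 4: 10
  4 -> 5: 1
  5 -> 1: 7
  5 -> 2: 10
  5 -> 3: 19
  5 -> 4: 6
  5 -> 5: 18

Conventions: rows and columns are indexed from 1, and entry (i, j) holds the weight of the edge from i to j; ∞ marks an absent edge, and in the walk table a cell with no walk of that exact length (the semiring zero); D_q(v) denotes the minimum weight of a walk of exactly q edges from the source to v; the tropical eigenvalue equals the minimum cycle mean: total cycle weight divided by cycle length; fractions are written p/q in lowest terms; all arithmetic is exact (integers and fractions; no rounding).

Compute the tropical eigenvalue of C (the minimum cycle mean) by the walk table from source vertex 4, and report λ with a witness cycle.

q=0: [∞, ∞, ∞, 0, ∞]
q=1: [9, 5, 17, 10, 1]
q=2: [8, 11, 0, 1, 7]
q=3: [-8, -3, -1, 1, 2]
q=4: [-9, -6, -17, -15, -10]
q=5: [-25, -20, -18, -16, -14]
Optimal cycle mean attained by: cycle 1->3->1, total (-9) + (-8), length 2.
Answer: λ = -17/2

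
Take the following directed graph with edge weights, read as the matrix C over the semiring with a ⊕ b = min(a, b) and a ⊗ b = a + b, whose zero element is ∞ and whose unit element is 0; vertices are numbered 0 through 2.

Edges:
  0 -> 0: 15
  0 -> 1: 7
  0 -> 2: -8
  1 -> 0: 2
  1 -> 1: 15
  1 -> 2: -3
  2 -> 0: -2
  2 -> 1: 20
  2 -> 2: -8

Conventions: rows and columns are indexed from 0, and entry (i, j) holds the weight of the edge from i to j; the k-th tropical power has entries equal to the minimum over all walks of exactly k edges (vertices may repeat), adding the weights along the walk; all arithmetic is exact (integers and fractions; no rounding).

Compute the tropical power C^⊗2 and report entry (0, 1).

C^⊗2:
  [-10, 12, -16]
  [-5, 9, -11]
  [-10, 5, -16]
Key observation: the optimum is the walk 0->2->1, with weight (-8) + 20 = 12.
Optimal value attained by: walk 0->2->1.
Answer: (C^⊗2)[0][1] = 12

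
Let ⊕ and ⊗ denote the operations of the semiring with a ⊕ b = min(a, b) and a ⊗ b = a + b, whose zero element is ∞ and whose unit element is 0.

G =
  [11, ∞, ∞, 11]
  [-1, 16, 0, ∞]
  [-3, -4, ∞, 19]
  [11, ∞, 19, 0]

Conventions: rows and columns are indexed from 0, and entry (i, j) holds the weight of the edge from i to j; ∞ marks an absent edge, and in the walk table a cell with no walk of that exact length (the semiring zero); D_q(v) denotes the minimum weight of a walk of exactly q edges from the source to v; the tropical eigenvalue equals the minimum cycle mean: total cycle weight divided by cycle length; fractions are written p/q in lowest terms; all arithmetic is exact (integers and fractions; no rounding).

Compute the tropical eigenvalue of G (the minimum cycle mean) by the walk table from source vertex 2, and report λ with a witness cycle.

q=0: [∞, ∞, 0, ∞]
q=1: [-3, -4, ∞, 19]
q=2: [-5, 12, -4, 8]
q=3: [-7, -8, 12, 6]
q=4: [-9, 8, -8, 4]
Optimal cycle mean attained by: cycle 1->2->1, total 0 + (-4), length 2.
Answer: λ = -2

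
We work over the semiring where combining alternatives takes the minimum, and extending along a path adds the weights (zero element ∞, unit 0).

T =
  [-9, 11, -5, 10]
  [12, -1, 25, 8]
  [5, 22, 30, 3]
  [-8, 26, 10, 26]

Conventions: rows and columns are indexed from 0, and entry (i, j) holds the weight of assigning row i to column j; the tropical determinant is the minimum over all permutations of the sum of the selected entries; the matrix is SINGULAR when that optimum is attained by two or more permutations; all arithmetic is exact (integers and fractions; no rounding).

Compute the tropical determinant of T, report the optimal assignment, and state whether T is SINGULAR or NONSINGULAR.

σ = (0, 1, 2, 3): (-9) + (-1) + 30 + 26 = 46
σ = (0, 1, 3, 2): (-9) + (-1) + 3 + 10 = 3
σ = (0, 2, 1, 3): (-9) + 25 + 22 + 26 = 64
σ = (0, 2, 3, 1): (-9) + 25 + 3 + 26 = 45
σ = (0, 3, 1, 2): (-9) + 8 + 22 + 10 = 31
σ = (0, 3, 2, 1): (-9) + 8 + 30 + 26 = 55
σ = (1, 0, 2, 3): 11 + 12 + 30 + 26 = 79
σ = (1, 0, 3, 2): 11 + 12 + 3 + 10 = 36
σ = (1, 2, 0, 3): 11 + 25 + 5 + 26 = 67
σ = (1, 2, 3, 0): 11 + 25 + 3 + (-8) = 31
σ = (1, 3, 0, 2): 11 + 8 + 5 + 10 = 34
σ = (1, 3, 2, 0): 11 + 8 + 30 + (-8) = 41
σ = (2, 0, 1, 3): (-5) + 12 + 22 + 26 = 55
σ = (2, 0, 3, 1): (-5) + 12 + 3 + 26 = 36
σ = (2, 1, 0, 3): (-5) + (-1) + 5 + 26 = 25
σ = (2, 1, 3, 0): (-5) + (-1) + 3 + (-8) = -11
σ = (2, 3, 0, 1): (-5) + 8 + 5 + 26 = 34
σ = (2, 3, 1, 0): (-5) + 8 + 22 + (-8) = 17
σ = (3, 0, 1, 2): 10 + 12 + 22 + 10 = 54
σ = (3, 0, 2, 1): 10 + 12 + 30 + 26 = 78
σ = (3, 1, 0, 2): 10 + (-1) + 5 + 10 = 24
σ = (3, 1, 2, 0): 10 + (-1) + 30 + (-8) = 31
σ = (3, 2, 0, 1): 10 + 25 + 5 + 26 = 66
σ = (3, 2, 1, 0): 10 + 25 + 22 + (-8) = 49
Optimal value attained by: σ = (2, 1, 3, 0).
Answer: det⊕(T) = -11; verdict: NONSINGULAR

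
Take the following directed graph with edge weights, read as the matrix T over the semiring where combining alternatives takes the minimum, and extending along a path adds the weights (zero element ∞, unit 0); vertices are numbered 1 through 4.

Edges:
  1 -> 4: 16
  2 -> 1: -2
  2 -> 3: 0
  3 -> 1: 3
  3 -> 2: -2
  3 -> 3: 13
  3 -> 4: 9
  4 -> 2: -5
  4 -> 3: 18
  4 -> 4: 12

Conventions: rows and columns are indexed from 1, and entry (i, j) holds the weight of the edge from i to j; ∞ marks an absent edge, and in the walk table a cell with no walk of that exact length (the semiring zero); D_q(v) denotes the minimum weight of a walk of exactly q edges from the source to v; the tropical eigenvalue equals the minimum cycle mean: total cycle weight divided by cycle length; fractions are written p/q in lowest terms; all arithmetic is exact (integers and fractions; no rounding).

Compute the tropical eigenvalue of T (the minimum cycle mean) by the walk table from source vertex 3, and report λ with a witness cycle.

q=0: [∞, ∞, 0, ∞]
q=1: [3, -2, 13, 9]
q=2: [-4, 4, -2, 19]
q=3: [1, -4, 4, 7]
q=4: [-6, 2, -4, 13]
Optimal cycle mean attained by: cycle 2->3->2, total 0 + (-2), length 2.
Answer: λ = -1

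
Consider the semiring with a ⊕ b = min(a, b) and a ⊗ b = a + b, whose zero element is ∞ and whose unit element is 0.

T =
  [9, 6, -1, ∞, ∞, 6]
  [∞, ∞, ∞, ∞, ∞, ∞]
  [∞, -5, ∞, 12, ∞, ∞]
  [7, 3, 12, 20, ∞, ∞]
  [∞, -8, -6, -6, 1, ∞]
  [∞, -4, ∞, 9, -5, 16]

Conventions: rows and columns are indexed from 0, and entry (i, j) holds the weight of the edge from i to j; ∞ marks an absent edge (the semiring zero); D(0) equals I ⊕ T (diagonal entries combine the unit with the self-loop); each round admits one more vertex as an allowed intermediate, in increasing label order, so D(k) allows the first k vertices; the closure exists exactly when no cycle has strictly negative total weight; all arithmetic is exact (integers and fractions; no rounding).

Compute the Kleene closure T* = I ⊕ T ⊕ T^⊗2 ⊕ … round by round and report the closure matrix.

D(0):
  [0, 6, -1, ∞, ∞, 6]
  [∞, 0, ∞, ∞, ∞, ∞]
  [∞, -5, 0, 12, ∞, ∞]
  [7, 3, 12, 0, ∞, ∞]
  [∞, -8, -6, -6, 0, ∞]
  [∞, -4, ∞, 9, -5, 0]
D(1):
  [0, 6, -1, ∞, ∞, 6]
  [∞, 0, ∞, ∞, ∞, ∞]
  [∞, -5, 0, 12, ∞, ∞]
  [7, 3, 6, 0, ∞, 13]
  [∞, -8, -6, -6, 0, ∞]
  [∞, -4, ∞, 9, -5, 0]
D(2):
  [0, 6, -1, ∞, ∞, 6]
  [∞, 0, ∞, ∞, ∞, ∞]
  [∞, -5, 0, 12, ∞, ∞]
  [7, 3, 6, 0, ∞, 13]
  [∞, -8, -6, -6, 0, ∞]
  [∞, -4, ∞, 9, -5, 0]
D(3):
  [0, -6, -1, 11, ∞, 6]
  [∞, 0, ∞, ∞, ∞, ∞]
  [∞, -5, 0, 12, ∞, ∞]
  [7, 1, 6, 0, ∞, 13]
  [∞, -11, -6, -6, 0, ∞]
  [∞, -4, ∞, 9, -5, 0]
D(4):
  [0, -6, -1, 11, ∞, 6]
  [∞, 0, ∞, ∞, ∞, ∞]
  [19, -5, 0, 12, ∞, 25]
  [7, 1, 6, 0, ∞, 13]
  [1, -11, -6, -6, 0, 7]
  [16, -4, 15, 9, -5, 0]
D(5):
  [0, -6, -1, 11, ∞, 6]
  [∞, 0, ∞, ∞, ∞, ∞]
  [19, -5, 0, 12, ∞, 25]
  [7, 1, 6, 0, ∞, 13]
  [1, -11, -6, -6, 0, 7]
  [-4, -16, -11, -11, -5, 0]
D(6):
  [0, -10, -5, -5, 1, 6]
  [∞, 0, ∞, ∞, ∞, ∞]
  [19, -5, 0, 12, 20, 25]
  [7, -3, 2, 0, 8, 13]
  [1, -11, -6, -6, 0, 7]
  [-4, -16, -11, -11, -5, 0]
Answer: T* = [[0, -10, -5, -5, 1, 6], [∞, 0, ∞, ∞, ∞, ∞], [19, -5, 0, 12, 20, 25], [7, -3, 2, 0, 8, 13], [1, -11, -6, -6, 0, 7], [-4, -16, -11, -11, -5, 0]]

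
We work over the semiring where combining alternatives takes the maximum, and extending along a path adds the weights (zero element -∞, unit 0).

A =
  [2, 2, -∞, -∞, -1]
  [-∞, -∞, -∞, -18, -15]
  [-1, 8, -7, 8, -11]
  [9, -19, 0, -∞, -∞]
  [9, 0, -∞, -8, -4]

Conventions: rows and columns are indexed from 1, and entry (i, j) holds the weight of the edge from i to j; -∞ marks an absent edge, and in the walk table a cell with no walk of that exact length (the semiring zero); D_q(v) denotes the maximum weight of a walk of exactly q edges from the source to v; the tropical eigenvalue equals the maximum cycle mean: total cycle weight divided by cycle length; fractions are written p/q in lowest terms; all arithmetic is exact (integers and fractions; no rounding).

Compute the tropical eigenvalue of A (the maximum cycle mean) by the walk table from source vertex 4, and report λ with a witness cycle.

q=0: [-∞, -∞, -∞, 0, -∞]
q=1: [9, -19, 0, -∞, -∞]
q=2: [11, 11, -7, 8, 8]
q=3: [17, 13, 8, 1, 10]
q=4: [19, 19, 1, 16, 16]
q=5: [25, 21, 16, 9, 18]
Optimal cycle mean attained by: cycle 1->5->1, total (-1) + 9, length 2.
Answer: λ = 4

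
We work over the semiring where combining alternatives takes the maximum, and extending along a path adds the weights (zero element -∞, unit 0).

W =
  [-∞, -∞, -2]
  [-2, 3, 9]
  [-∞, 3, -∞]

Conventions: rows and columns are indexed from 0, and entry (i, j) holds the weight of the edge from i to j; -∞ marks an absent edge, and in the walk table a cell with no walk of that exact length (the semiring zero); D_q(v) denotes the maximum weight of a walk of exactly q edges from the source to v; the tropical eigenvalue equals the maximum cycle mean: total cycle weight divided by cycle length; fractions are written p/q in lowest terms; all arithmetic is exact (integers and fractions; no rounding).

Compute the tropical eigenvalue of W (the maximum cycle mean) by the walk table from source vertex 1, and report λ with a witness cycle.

q=0: [-∞, 0, -∞]
q=1: [-2, 3, 9]
q=2: [1, 12, 12]
q=3: [10, 15, 21]
Optimal cycle mean attained by: cycle 1->2->1, total 9 + 3, length 2.
Answer: λ = 6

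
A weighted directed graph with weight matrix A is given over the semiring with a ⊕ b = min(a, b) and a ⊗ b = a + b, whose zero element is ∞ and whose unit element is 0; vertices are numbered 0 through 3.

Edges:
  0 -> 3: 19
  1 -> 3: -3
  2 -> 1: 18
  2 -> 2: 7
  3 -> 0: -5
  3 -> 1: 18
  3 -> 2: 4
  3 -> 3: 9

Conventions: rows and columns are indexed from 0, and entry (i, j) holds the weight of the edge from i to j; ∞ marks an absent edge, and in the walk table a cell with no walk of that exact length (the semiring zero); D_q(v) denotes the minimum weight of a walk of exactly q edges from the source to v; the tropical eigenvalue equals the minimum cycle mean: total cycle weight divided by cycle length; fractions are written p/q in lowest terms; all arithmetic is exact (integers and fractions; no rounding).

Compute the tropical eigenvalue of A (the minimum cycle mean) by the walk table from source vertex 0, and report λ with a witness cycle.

q=0: [0, ∞, ∞, ∞]
q=1: [∞, ∞, ∞, 19]
q=2: [14, 37, 23, 28]
q=3: [23, 41, 30, 33]
q=4: [28, 48, 37, 38]
Optimal cycle mean attained by: cycle 1->3->2->1, total (-3) + 4 + 18, length 3.
Answer: λ = 19/3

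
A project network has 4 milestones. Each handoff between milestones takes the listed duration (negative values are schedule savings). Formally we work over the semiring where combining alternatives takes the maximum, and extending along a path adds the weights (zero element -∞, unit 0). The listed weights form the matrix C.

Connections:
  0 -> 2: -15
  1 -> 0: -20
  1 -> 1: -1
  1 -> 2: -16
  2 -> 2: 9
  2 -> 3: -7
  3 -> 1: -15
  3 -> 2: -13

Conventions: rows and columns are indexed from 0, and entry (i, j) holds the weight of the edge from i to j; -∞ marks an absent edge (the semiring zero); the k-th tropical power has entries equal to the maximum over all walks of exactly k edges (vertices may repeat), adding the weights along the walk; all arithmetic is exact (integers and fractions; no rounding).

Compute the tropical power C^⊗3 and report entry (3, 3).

C^⊗2:
  [-∞, -∞, -6, -22]
  [-21, -2, -7, -23]
  [-∞, -22, 18, 2]
  [-35, -16, -4, -20]
C^⊗3:
  [-∞, -37, 3, -13]
  [-22, -3, 2, -14]
  [-42, -13, 27, 11]
  [-36, -17, 5, -11]
Key observation: the optimum is the walk 3->2->2->3, with weight (-13) + 9 + (-7) = -11.
Optimal value attained by: walk 3->2->2->3.
Answer: (C^⊗3)[3][3] = -11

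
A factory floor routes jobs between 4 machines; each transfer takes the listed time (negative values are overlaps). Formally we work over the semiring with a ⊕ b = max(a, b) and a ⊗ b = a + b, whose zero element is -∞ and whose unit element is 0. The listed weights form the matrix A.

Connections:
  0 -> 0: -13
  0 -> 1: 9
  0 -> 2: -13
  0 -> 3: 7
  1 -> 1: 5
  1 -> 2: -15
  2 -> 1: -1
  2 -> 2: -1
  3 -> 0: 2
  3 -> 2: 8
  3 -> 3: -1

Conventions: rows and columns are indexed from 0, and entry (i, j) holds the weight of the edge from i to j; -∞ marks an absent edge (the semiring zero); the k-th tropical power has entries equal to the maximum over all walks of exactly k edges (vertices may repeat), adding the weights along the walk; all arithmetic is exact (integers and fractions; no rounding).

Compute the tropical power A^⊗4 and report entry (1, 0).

A^⊗2:
  [9, 14, 15, 6]
  [-∞, 10, -10, -∞]
  [-∞, 4, -2, -∞]
  [1, 11, 7, 9]
A^⊗3:
  [8, 19, 14, 16]
  [-∞, 15, -5, -∞]
  [-∞, 9, -3, -∞]
  [11, 16, 17, 8]
A^⊗4:
  [18, 24, 24, 15]
  [-∞, 20, 0, -∞]
  [-∞, 14, -4, -∞]
  [10, 21, 16, 18]
Key observation: no walk of exactly 4 edges connects these vertices, so the entry is the semiring zero.
Answer: (A^⊗4)[1][0] = -∞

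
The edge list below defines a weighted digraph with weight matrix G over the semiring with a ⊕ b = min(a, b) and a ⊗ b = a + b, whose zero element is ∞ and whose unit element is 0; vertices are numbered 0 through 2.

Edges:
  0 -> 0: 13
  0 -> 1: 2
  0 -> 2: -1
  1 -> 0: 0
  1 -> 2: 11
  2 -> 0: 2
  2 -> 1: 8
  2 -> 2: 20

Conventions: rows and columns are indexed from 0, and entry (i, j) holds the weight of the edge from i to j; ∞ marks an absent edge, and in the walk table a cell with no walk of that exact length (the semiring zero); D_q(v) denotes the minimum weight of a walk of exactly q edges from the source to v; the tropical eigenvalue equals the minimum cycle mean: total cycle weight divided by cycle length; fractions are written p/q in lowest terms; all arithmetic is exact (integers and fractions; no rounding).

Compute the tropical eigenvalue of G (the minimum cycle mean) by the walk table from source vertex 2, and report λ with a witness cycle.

q=0: [∞, ∞, 0]
q=1: [2, 8, 20]
q=2: [8, 4, 1]
q=3: [3, 9, 7]
Optimal cycle mean attained by: cycle 0->2->0, total (-1) + 2, length 2.
Answer: λ = 1/2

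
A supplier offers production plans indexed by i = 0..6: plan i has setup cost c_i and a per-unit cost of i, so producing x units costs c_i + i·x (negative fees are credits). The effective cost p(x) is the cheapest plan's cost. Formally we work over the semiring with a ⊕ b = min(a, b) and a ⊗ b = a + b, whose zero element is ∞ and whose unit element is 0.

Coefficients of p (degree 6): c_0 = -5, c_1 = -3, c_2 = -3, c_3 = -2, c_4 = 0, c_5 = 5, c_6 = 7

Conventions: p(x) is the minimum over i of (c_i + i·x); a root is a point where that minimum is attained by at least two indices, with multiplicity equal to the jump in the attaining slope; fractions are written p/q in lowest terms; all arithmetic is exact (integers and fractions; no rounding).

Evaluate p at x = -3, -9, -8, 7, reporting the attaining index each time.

p(-3) = min(-5+0·(-3)=-5, -3+1·(-3)=-6, -3+2·(-3)=-9, -2+3·(-3)=-11, 0+4·(-3)=-12, 5+5·(-3)=-10, 7+6·(-3)=-11) = -12 (attained by i=4)
p(-9) = min(-5+0·(-9)=-5, -3+1·(-9)=-12, -3+2·(-9)=-21, -2+3·(-9)=-29, 0+4·(-9)=-36, 5+5·(-9)=-40, 7+6·(-9)=-47) = -47 (attained by i=6)
p(-8) = min(-5+0·(-8)=-5, -3+1·(-8)=-11, -3+2·(-8)=-19, -2+3·(-8)=-26, 0+4·(-8)=-32, 5+5·(-8)=-35, 7+6·(-8)=-41) = -41 (attained by i=6)
p(7) = min(-5+0·7=-5, -3+1·7=4, -3+2·7=11, -2+3·7=19, 0+4·7=28, 5+5·7=40, 7+6·7=49) = -5 (attained by i=0)
Answer: p(-3) = -12; p(-9) = -47; p(-8) = -41; p(7) = -5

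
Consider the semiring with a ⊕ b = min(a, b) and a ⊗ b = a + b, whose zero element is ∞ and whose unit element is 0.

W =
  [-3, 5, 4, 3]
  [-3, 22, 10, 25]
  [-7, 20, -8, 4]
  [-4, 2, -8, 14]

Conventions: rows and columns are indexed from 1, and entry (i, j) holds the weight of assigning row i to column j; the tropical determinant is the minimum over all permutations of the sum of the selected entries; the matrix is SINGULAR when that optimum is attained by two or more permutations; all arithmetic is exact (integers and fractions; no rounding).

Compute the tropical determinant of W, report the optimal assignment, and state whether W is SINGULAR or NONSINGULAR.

σ = (1, 2, 3, 4): (-3) + 22 + (-8) + 14 = 25
σ = (1, 2, 4, 3): (-3) + 22 + 4 + (-8) = 15
σ = (1, 3, 2, 4): (-3) + 10 + 20 + 14 = 41
σ = (1, 3, 4, 2): (-3) + 10 + 4 + 2 = 13
σ = (1, 4, 2, 3): (-3) + 25 + 20 + (-8) = 34
σ = (1, 4, 3, 2): (-3) + 25 + (-8) + 2 = 16
σ = (2, 1, 3, 4): 5 + (-3) + (-8) + 14 = 8
σ = (2, 1, 4, 3): 5 + (-3) + 4 + (-8) = -2
σ = (2, 3, 1, 4): 5 + 10 + (-7) + 14 = 22
σ = (2, 3, 4, 1): 5 + 10 + 4 + (-4) = 15
σ = (2, 4, 1, 3): 5 + 25 + (-7) + (-8) = 15
σ = (2, 4, 3, 1): 5 + 25 + (-8) + (-4) = 18
σ = (3, 1, 2, 4): 4 + (-3) + 20 + 14 = 35
σ = (3, 1, 4, 2): 4 + (-3) + 4 + 2 = 7
σ = (3, 2, 1, 4): 4 + 22 + (-7) + 14 = 33
σ = (3, 2, 4, 1): 4 + 22 + 4 + (-4) = 26
σ = (3, 4, 1, 2): 4 + 25 + (-7) + 2 = 24
σ = (3, 4, 2, 1): 4 + 25 + 20 + (-4) = 45
σ = (4, 1, 2, 3): 3 + (-3) + 20 + (-8) = 12
σ = (4, 1, 3, 2): 3 + (-3) + (-8) + 2 = -6
σ = (4, 2, 1, 3): 3 + 22 + (-7) + (-8) = 10
σ = (4, 2, 3, 1): 3 + 22 + (-8) + (-4) = 13
σ = (4, 3, 1, 2): 3 + 10 + (-7) + 2 = 8
σ = (4, 3, 2, 1): 3 + 10 + 20 + (-4) = 29
Optimal value attained by: σ = (4, 1, 3, 2).
Answer: det⊕(W) = -6; verdict: NONSINGULAR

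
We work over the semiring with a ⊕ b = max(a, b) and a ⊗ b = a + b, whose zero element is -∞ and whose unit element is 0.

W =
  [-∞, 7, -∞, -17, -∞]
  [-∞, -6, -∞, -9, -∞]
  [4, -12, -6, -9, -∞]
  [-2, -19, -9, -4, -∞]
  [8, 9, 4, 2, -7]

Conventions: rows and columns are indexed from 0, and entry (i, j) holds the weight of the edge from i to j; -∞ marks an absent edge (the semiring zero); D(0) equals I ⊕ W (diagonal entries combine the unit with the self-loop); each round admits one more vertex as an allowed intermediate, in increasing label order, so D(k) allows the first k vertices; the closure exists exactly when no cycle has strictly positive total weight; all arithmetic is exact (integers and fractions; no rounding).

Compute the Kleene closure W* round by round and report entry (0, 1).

D(0):
  [0, 7, -∞, -17, -∞]
  [-∞, 0, -∞, -9, -∞]
  [4, -12, 0, -9, -∞]
  [-2, -19, -9, 0, -∞]
  [8, 9, 4, 2, 0]
D(1):
  [0, 7, -∞, -17, -∞]
  [-∞, 0, -∞, -9, -∞]
  [4, 11, 0, -9, -∞]
  [-2, 5, -9, 0, -∞]
  [8, 15, 4, 2, 0]
D(2):
  [0, 7, -∞, -2, -∞]
  [-∞, 0, -∞, -9, -∞]
  [4, 11, 0, 2, -∞]
  [-2, 5, -9, 0, -∞]
  [8, 15, 4, 6, 0]
D(3):
  [0, 7, -∞, -2, -∞]
  [-∞, 0, -∞, -9, -∞]
  [4, 11, 0, 2, -∞]
  [-2, 5, -9, 0, -∞]
  [8, 15, 4, 6, 0]
D(4):
  [0, 7, -11, -2, -∞]
  [-11, 0, -18, -9, -∞]
  [4, 11, 0, 2, -∞]
  [-2, 5, -9, 0, -∞]
  [8, 15, 4, 6, 0]
D(5):
  [0, 7, -11, -2, -∞]
  [-11, 0, -18, -9, -∞]
  [4, 11, 0, 2, -∞]
  [-2, 5, -9, 0, -∞]
  [8, 15, 4, 6, 0]
Answer: W*[0][1] = 7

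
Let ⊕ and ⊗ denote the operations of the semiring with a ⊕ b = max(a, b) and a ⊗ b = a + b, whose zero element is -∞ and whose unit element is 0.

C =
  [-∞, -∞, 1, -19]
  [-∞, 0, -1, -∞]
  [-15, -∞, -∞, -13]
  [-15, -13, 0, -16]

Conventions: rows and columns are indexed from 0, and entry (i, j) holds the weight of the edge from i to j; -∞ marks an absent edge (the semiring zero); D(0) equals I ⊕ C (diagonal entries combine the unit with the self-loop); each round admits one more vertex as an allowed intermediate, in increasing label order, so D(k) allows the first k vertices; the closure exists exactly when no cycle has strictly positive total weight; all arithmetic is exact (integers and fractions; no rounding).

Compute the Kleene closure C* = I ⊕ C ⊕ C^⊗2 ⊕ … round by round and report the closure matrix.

D(0):
  [0, -∞, 1, -19]
  [-∞, 0, -1, -∞]
  [-15, -∞, 0, -13]
  [-15, -13, 0, 0]
D(1):
  [0, -∞, 1, -19]
  [-∞, 0, -1, -∞]
  [-15, -∞, 0, -13]
  [-15, -13, 0, 0]
D(2):
  [0, -∞, 1, -19]
  [-∞, 0, -1, -∞]
  [-15, -∞, 0, -13]
  [-15, -13, 0, 0]
D(3):
  [0, -∞, 1, -12]
  [-16, 0, -1, -14]
  [-15, -∞, 0, -13]
  [-15, -13, 0, 0]
D(4):
  [0, -25, 1, -12]
  [-16, 0, -1, -14]
  [-15, -26, 0, -13]
  [-15, -13, 0, 0]
Answer: C* = [[0, -25, 1, -12], [-16, 0, -1, -14], [-15, -26, 0, -13], [-15, -13, 0, 0]]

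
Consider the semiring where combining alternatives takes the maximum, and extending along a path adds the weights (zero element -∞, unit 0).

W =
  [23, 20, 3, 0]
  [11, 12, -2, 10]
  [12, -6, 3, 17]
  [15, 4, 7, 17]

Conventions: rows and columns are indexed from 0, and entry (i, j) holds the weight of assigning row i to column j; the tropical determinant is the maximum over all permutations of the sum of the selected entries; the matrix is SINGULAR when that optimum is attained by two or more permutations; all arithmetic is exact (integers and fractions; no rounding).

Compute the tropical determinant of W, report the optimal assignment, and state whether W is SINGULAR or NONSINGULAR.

σ = (0, 1, 2, 3): 23 + 12 + 3 + 17 = 55
σ = (0, 1, 3, 2): 23 + 12 + 17 + 7 = 59
σ = (0, 2, 1, 3): 23 + (-2) + (-6) + 17 = 32
σ = (0, 2, 3, 1): 23 + (-2) + 17 + 4 = 42
σ = (0, 3, 1, 2): 23 + 10 + (-6) + 7 = 34
σ = (0, 3, 2, 1): 23 + 10 + 3 + 4 = 40
σ = (1, 0, 2, 3): 20 + 11 + 3 + 17 = 51
σ = (1, 0, 3, 2): 20 + 11 + 17 + 7 = 55
σ = (1, 2, 0, 3): 20 + (-2) + 12 + 17 = 47
σ = (1, 2, 3, 0): 20 + (-2) + 17 + 15 = 50
σ = (1, 3, 0, 2): 20 + 10 + 12 + 7 = 49
σ = (1, 3, 2, 0): 20 + 10 + 3 + 15 = 48
σ = (2, 0, 1, 3): 3 + 11 + (-6) + 17 = 25
σ = (2, 0, 3, 1): 3 + 11 + 17 + 4 = 35
σ = (2, 1, 0, 3): 3 + 12 + 12 + 17 = 44
σ = (2, 1, 3, 0): 3 + 12 + 17 + 15 = 47
σ = (2, 3, 0, 1): 3 + 10 + 12 + 4 = 29
σ = (2, 3, 1, 0): 3 + 10 + (-6) + 15 = 22
σ = (3, 0, 1, 2): 0 + 11 + (-6) + 7 = 12
σ = (3, 0, 2, 1): 0 + 11 + 3 + 4 = 18
σ = (3, 1, 0, 2): 0 + 12 + 12 + 7 = 31
σ = (3, 1, 2, 0): 0 + 12 + 3 + 15 = 30
σ = (3, 2, 0, 1): 0 + (-2) + 12 + 4 = 14
σ = (3, 2, 1, 0): 0 + (-2) + (-6) + 15 = 7
Optimal value attained by: σ = (0, 1, 3, 2).
Answer: det⊕(W) = 59; verdict: NONSINGULAR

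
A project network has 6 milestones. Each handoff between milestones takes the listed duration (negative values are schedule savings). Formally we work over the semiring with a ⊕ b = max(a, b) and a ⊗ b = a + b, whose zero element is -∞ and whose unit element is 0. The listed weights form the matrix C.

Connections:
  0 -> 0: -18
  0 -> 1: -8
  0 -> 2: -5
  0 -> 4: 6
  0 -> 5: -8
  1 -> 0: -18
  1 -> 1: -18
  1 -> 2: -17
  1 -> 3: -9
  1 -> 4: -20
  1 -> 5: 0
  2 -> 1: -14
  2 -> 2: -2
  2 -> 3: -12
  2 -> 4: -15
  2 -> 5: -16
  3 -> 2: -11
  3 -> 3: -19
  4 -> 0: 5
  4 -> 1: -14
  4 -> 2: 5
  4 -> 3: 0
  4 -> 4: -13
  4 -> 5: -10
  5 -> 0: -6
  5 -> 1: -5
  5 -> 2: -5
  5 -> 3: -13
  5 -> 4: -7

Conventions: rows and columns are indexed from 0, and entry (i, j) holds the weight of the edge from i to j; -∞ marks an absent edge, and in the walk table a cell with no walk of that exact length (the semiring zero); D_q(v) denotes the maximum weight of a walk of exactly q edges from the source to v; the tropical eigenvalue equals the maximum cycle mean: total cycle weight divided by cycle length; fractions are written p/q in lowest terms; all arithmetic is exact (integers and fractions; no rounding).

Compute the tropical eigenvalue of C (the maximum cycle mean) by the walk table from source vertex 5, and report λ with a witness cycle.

q=0: [-∞, -∞, -∞, -∞, -∞, 0]
q=1: [-6, -5, -5, -13, -7, -∞]
q=2: [-2, -14, -2, -7, 0, -5]
q=3: [5, -10, 5, 0, 4, -10]
q=4: [9, -3, 9, 4, 11, -3]
q=5: [16, 1, 16, 11, 15, 1]
q=6: [20, 8, 20, 15, 22, 8]
Optimal cycle mean attained by: cycle 0->4->0, total 6 + 5, length 2.
Answer: λ = 11/2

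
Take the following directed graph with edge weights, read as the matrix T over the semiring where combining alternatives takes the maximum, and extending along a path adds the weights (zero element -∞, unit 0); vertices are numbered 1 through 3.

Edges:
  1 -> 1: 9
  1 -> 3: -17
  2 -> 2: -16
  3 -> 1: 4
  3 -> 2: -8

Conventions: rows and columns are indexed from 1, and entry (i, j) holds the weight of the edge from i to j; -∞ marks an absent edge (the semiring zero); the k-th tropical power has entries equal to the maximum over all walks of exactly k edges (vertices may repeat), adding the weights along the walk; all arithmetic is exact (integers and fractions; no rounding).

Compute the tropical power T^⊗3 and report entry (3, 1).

T^⊗2:
  [18, -25, -8]
  [-∞, -32, -∞]
  [13, -24, -13]
T^⊗3:
  [27, -16, 1]
  [-∞, -48, -∞]
  [22, -21, -4]
Key observation: the optimum is the walk 3->1->1->1, with weight 4 + 9 + 9 = 22.
Optimal value attained by: walk 3->1->1->1.
Answer: (T^⊗3)[3][1] = 22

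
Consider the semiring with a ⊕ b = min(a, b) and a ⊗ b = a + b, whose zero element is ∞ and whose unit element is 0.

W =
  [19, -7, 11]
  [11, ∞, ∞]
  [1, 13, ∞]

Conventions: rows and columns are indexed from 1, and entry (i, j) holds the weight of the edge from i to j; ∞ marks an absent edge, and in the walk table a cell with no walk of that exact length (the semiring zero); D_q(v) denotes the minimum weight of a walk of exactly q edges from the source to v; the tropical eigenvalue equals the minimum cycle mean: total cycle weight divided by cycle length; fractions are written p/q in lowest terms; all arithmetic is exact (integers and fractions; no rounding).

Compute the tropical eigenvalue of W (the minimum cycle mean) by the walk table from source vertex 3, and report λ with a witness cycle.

q=0: [∞, ∞, 0]
q=1: [1, 13, ∞]
q=2: [20, -6, 12]
q=3: [5, 13, 31]
Optimal cycle mean attained by: cycle 1->2->1, total (-7) + 11, length 2.
Answer: λ = 2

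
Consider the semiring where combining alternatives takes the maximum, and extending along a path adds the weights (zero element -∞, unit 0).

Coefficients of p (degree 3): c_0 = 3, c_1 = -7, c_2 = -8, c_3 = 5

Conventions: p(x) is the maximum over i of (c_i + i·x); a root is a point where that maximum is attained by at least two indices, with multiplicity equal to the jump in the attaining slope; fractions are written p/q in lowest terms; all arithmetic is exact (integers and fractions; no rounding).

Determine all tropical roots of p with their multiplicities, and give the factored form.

hull edge (i=0, c=3) to (i=3, c=5): slope 2/3, span 3
Factored form: p(x) = 5 ⊗ (x ⊕ (-2/3)) ⊗ (x ⊕ (-2/3)) ⊗ (x ⊕ (-2/3))
Answer: roots = -2/3 (mult 3)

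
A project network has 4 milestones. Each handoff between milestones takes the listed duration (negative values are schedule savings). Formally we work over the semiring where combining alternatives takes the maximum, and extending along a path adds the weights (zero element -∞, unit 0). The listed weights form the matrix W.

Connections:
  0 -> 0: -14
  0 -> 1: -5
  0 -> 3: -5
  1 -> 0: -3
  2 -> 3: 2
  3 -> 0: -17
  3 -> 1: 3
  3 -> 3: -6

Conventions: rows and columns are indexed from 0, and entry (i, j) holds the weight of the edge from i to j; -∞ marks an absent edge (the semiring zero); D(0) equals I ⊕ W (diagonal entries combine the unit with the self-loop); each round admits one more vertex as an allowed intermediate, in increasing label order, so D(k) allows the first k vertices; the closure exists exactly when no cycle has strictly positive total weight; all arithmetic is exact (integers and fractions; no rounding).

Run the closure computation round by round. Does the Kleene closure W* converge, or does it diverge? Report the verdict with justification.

D(0):
  [0, -5, -∞, -5]
  [-3, 0, -∞, -∞]
  [-∞, -∞, 0, 2]
  [-17, 3, -∞, 0]
D(1):
  [0, -5, -∞, -5]
  [-3, 0, -∞, -8]
  [-∞, -∞, 0, 2]
  [-17, 3, -∞, 0]
D(2):
  [0, -5, -∞, -5]
  [-3, 0, -∞, -8]
  [-∞, -∞, 0, 2]
  [0, 3, -∞, 0]
D(3):
  [0, -5, -∞, -5]
  [-3, 0, -∞, -8]
  [-∞, -∞, 0, 2]
  [0, 3, -∞, 0]
D(4):
  [0, -2, -∞, -5]
  [-3, 0, -∞, -8]
  [2, 5, 0, 2]
  [0, 3, -∞, 0]
Key observation: every diagonal entry stays at the unit through all rounds, so no improving cycle exists.
Answer: CONVERGES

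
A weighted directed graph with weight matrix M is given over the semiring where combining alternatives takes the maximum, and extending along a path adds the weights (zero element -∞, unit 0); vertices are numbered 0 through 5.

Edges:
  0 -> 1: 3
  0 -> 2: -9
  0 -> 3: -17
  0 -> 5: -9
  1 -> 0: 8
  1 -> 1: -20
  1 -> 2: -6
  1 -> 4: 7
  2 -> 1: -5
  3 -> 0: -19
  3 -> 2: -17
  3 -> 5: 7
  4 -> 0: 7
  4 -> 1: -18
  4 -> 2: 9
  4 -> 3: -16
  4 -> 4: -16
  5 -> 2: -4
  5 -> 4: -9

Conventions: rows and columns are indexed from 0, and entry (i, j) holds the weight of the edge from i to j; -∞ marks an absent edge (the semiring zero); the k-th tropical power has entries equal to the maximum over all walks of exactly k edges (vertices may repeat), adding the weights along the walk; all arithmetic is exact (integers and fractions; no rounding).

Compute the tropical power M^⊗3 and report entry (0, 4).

M^⊗2:
  [11, -14, -3, -∞, 10, -10]
  [14, 11, 16, -9, -9, -1]
  [3, -25, -11, -∞, 2, -∞]
  [-∞, -16, 3, -36, -2, -28]
  [-9, 10, -2, -10, -11, -2]
  [-2, -9, 0, -25, -25, -∞]
M^⊗3:
  [17, 14, 19, -6, -6, 2]
  [19, 17, 5, -3, 18, 5]
  [9, 6, 11, -14, -14, -6]
  [5, -2, 7, -18, -9, -29]
  [18, -6, 4, -26, 17, -3]
  [-1, 1, -11, -19, -2, -11]
Key observation: the optimum is the walk 0->1->4->4, with weight 3 + 7 + (-16) = -6.
Optimal value attained by: walk 0->1->4->4.
Answer: (M^⊗3)[0][4] = -6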